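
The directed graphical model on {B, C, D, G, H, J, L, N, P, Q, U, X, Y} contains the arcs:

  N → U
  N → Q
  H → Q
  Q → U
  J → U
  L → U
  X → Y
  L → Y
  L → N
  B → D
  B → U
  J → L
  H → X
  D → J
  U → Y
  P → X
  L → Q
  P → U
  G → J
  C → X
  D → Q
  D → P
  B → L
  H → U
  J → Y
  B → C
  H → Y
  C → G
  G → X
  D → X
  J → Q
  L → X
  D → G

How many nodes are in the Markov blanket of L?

12

Children of L: N, Q, U, X, Y.
L's parents: B, J.
Other parents of L's children:
  N: —
  Q: D, H, J, N
  U: B, H, J, N, P, Q
  X: C, D, G, H, P
  Y: H, J, U, X
MB(L) = {B, C, D, G, H, J, N, P, Q, U, X, Y}, which has 12 nodes.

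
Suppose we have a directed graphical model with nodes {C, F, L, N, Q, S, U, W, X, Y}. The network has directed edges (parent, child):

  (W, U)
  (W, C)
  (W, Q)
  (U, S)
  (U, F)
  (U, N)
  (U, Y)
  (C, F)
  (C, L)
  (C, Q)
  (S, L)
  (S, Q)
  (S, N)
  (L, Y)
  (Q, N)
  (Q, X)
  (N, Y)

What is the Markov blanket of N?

{L, Q, S, U, Y}

Pa(N) = {Q, S, U}.
Ch(N) = {Y}.
Co-parents of N (other parents of its children):
  Y: L, U
MB(N) = {L, Q, S, U, Y}.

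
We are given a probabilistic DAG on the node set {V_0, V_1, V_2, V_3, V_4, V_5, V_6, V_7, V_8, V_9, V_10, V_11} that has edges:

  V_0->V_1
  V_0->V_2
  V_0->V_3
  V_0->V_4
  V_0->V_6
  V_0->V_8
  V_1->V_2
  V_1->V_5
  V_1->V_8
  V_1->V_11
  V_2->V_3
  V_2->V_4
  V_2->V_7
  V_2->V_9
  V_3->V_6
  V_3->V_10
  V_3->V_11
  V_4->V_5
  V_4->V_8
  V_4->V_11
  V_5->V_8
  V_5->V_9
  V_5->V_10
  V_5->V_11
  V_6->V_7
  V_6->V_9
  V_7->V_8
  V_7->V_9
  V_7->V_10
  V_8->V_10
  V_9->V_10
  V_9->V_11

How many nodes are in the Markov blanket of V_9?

10

Pa(V_9) = {V_2, V_5, V_6, V_7}.
Children of V_9: V_10, V_11.
Parents of each child, excluding V_9:
  V_10: V_3, V_5, V_7, V_8
  V_11: V_1, V_3, V_4, V_5
MB(V_9) = {V_1, V_2, V_3, V_4, V_5, V_6, V_7, V_8, V_10, V_11}, which has 10 nodes.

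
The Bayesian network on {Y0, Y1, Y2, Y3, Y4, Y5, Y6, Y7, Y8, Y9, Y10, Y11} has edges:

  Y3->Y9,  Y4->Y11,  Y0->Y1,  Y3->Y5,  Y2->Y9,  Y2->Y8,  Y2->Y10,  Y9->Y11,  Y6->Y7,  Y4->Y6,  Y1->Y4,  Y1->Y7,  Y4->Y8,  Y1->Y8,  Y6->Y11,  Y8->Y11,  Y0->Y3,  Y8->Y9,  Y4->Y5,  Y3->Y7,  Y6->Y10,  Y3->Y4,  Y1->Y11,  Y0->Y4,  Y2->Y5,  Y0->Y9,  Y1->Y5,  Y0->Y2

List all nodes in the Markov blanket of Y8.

{Y0, Y1, Y2, Y3, Y4, Y6, Y9, Y11}

A node's Markov blanket = Pa ∪ Ch ∪ (parents of Ch other than the node itself).
Y8's parents: Y1, Y2, Y4.
Y8's children: Y9, Y11.
Parents of each child, excluding Y8:
  Y9: Y0, Y2, Y3
  Y11: Y1, Y4, Y6, Y9
Taking the union gives {Y0, Y1, Y2, Y3, Y4, Y6, Y9, Y11}.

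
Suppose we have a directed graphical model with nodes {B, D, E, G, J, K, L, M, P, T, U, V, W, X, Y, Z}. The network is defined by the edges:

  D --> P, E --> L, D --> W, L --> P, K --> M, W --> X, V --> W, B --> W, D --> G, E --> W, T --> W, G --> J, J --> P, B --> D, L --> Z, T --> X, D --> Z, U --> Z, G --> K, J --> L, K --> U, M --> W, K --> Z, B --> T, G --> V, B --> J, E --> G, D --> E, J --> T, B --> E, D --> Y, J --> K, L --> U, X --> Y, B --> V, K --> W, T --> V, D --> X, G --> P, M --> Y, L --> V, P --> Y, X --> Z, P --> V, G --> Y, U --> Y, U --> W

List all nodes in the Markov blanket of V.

Pa(V) = {B, G, L, P, T}.
V has child W.
Co-parents of V (other parents of its children):
  parents(W) \ {V} = {B, D, E, K, M, T, U}.
So the Markov blanket of V is {B, D, E, G, K, L, M, P, T, U, W}.

{B, D, E, G, K, L, M, P, T, U, W}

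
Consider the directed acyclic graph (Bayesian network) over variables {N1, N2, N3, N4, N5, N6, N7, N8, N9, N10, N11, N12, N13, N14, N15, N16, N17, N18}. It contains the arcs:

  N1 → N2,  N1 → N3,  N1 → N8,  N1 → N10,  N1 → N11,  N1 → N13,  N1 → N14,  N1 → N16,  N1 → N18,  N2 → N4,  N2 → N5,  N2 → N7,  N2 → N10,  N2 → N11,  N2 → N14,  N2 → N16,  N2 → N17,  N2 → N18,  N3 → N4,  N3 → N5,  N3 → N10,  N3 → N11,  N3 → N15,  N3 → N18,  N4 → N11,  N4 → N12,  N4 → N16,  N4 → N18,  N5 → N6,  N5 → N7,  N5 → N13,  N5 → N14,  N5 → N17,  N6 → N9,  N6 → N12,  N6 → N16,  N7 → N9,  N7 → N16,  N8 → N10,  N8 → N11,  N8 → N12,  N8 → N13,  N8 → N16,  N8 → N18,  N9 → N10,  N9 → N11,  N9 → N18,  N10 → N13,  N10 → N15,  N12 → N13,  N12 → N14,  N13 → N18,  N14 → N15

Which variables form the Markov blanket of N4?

Recall MB(v) = parents ∪ children ∪ spouses, where spouses are the other parents of v's children.
Parents of N4: N2, N3.
Children of N4: N11, N12, N16, N18.
Parents of each child, excluding N4:
  N11 also has parents N1, N2, N3, N8, N9.
  parents(N12) \ {N4} = {N6, N8}.
  parents(N16) \ {N4} = {N1, N2, N6, N7, N8}.
  parents(N18) \ {N4} = {N1, N2, N3, N8, N9, N13}.
Union: {N2, N3} ∪ {N11, N12, N16, N18} ∪ {N1, N2, N3, N6, N7, N8, N9, N13} = {N1, N2, N3, N6, N7, N8, N9, N11, N12, N13, N16, N18}.

{N1, N2, N3, N6, N7, N8, N9, N11, N12, N13, N16, N18}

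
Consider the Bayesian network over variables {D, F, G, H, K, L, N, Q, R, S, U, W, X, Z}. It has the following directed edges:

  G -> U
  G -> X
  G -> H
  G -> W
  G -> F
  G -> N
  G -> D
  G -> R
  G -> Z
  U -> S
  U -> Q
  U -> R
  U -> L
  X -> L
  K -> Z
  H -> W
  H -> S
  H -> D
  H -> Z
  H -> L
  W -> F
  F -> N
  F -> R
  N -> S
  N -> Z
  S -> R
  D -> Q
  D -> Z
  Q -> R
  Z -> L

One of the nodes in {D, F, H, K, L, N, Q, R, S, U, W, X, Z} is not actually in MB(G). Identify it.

L

G's parents: none.
G's children: D, F, H, N, R, U, W, X, Z.
Other parents of G's children:
  U has no other parent.
  X has no other parent.
  H: no additional parents.
  parents(W) \ {G} = {H}.
  F also has parent W.
  N's other parent is F.
  D also has parent H.
  R also has parents F, Q, S, U.
  Z's other parents are D, H, K, N.
MB(G) = {D, F, H, K, N, Q, R, S, U, W, X, Z}.
L is neither a parent, child, nor co-parent of G, so it does not belong.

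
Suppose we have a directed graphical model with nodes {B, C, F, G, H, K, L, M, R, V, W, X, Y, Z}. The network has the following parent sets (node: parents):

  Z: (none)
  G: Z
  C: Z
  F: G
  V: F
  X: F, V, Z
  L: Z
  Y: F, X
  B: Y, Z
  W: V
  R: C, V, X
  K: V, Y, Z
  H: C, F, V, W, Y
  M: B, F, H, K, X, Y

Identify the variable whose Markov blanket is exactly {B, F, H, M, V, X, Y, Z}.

K

The target node must have every member of {B, F, H, M, V, X, Y, Z} as a parent, child, or co-parent, and no others.
Parents of K: V, Y, Z; children: M; co-parents: B, F, H, X, Y.
These exactly cover the given set, so the node is K.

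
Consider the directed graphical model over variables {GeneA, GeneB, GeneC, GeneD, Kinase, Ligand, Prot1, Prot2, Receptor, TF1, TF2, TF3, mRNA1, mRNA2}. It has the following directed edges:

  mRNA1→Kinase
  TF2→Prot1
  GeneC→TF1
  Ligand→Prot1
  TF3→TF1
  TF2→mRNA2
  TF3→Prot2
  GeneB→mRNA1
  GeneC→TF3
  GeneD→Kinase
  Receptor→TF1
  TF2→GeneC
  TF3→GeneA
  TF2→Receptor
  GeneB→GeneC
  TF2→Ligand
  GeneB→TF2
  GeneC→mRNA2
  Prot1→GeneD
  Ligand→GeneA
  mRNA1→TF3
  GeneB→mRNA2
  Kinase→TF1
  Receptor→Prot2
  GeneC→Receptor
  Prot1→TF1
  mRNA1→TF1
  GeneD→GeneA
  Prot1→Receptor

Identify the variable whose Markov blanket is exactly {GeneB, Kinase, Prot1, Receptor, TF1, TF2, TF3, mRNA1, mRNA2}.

The target node must have every member of {GeneB, Kinase, Prot1, Receptor, TF1, TF2, TF3, mRNA1, mRNA2} as a parent, child, or co-parent, and no others.
Parents of GeneC: GeneB, TF2; children: Receptor, TF1, TF3, mRNA2; co-parents: GeneB, Kinase, Prot1, Receptor, TF2, TF3, mRNA1.
These exactly cover the given set, so the node is GeneC.

GeneC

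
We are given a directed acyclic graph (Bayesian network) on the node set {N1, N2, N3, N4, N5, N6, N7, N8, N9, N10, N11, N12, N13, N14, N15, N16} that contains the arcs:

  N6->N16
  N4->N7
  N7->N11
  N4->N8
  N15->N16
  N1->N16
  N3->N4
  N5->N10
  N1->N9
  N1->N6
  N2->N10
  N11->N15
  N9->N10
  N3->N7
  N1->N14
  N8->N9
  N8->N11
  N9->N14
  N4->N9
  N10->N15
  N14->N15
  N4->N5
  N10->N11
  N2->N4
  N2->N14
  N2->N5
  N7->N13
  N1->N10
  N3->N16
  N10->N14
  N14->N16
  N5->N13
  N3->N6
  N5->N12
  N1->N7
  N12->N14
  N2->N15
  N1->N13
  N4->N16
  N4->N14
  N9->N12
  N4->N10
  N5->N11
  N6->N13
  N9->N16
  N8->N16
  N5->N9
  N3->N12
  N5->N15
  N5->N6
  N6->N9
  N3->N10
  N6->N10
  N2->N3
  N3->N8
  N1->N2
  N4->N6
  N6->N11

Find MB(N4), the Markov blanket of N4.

{N1, N2, N3, N5, N6, N7, N8, N9, N10, N12, N14, N15, N16}

The Markov blanket of a node is its parents, its children, and the other parents of its children.
N4's children: N5, N6, N7, N8, N9, N10, N14, N16.
N4's parents: N2, N3.
Co-parents of N4 (other parents of its children):
  N5: N2
  N6: N1, N3, N5
  N7: N1, N3
  N8: N3
  N9: N1, N5, N6, N8
  N10: N1, N2, N3, N5, N6, N9
  N14: N1, N2, N9, N10, N12
  N16: N1, N3, N6, N8, N9, N14, N15
Taking the union gives {N1, N2, N3, N5, N6, N7, N8, N9, N10, N12, N14, N15, N16}.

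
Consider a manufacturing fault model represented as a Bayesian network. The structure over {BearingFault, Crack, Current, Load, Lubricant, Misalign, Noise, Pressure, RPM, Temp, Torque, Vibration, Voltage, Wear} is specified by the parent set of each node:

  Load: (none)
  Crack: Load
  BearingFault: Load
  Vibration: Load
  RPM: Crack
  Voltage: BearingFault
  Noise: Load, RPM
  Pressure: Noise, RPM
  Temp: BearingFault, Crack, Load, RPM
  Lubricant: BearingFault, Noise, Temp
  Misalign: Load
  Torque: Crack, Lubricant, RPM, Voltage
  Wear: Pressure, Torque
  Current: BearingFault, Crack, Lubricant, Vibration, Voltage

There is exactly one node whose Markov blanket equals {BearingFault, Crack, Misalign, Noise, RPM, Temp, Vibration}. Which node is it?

Load

The target node must have every member of {BearingFault, Crack, Misalign, Noise, RPM, Temp, Vibration} as a parent, child, or co-parent, and no others.
Parents of Load: none; children: BearingFault, Crack, Misalign, Noise, Temp, Vibration; co-parents: BearingFault, Crack, RPM.
These exactly cover the given set, so the node is Load.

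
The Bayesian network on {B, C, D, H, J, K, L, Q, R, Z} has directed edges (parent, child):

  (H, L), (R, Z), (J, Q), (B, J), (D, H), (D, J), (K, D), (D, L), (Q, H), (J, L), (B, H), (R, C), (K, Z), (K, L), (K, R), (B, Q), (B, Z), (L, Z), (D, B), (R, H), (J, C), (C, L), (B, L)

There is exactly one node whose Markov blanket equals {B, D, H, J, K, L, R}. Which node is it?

The target node must have every member of {B, D, H, J, K, L, R} as a parent, child, or co-parent, and no others.
Parents of C: J, R; children: L; co-parents: B, D, H, J, K.
These exactly cover the given set, so the node is C.

C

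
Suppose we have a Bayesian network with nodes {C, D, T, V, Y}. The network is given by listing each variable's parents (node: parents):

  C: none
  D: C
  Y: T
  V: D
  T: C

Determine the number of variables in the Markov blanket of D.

D's parents: C.
D's children: V.
Other parents of D's children:
  V: —
MB(D) = {C, V}, which has 2 nodes.

2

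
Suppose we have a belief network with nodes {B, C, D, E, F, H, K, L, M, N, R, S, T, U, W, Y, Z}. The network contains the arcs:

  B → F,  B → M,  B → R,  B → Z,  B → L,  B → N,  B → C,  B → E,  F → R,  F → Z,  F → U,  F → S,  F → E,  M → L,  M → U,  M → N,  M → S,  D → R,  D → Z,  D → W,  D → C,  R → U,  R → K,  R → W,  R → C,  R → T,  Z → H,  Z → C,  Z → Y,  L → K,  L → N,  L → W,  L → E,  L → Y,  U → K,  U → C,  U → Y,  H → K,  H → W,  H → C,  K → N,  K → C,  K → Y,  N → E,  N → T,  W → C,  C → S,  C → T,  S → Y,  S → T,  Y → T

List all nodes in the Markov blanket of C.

{B, D, F, H, K, M, N, R, S, T, U, W, Y, Z}

C's parents: B, D, H, K, R, U, W, Z.
Ch(C) = {S, T}.
Co-parents of C (other parents of its children):
  S's other parents are F, M.
  parents(T) \ {C} = {N, R, S, Y}.
Union: {B, D, H, K, R, U, W, Z} ∪ {S, T} ∪ {F, M, N, R, S, Y} = {B, D, F, H, K, M, N, R, S, T, U, W, Y, Z}.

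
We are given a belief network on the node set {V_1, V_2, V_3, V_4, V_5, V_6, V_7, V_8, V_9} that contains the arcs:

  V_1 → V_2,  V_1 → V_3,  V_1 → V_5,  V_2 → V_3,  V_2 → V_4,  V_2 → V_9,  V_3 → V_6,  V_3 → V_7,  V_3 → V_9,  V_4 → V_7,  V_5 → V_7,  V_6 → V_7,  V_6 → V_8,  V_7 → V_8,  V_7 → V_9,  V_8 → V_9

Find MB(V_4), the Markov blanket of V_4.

By definition, MB(V_4) is built from V_4's parents, V_4's children, and the co-parents of V_4.
V_4 has parent V_2.
Children of V_4: V_7.
For each child, the remaining parents (spouses of V_4):
  V_7: V_3, V_5, V_6
MB(V_4) = {V_2, V_3, V_5, V_6, V_7}.

{V_2, V_3, V_5, V_6, V_7}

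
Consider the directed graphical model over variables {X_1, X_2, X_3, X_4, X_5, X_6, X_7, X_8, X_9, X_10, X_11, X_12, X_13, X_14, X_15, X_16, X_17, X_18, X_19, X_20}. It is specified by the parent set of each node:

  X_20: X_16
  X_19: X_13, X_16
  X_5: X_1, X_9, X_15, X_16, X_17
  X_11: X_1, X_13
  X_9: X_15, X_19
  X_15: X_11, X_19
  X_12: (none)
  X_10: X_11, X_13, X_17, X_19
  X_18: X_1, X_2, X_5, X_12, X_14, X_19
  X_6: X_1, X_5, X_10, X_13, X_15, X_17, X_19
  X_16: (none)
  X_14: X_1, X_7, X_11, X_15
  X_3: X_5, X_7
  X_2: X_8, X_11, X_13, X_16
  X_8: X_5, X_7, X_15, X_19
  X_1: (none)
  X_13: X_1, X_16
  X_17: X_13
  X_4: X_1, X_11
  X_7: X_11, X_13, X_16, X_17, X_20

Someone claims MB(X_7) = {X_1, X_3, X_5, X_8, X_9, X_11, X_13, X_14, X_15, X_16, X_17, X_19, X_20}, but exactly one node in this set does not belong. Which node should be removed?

X_7's parents: X_11, X_13, X_16, X_17, X_20.
Children of X_7: X_3, X_8, X_14.
For each child, the remaining parents (spouses of X_7):
  parents(X_14) \ {X_7} = {X_1, X_11, X_15}.
  X_8 also has parents X_5, X_15, X_19.
  X_3's other parent is X_5.
MB(X_7) = {X_1, X_3, X_5, X_8, X_11, X_13, X_14, X_15, X_16, X_17, X_19, X_20}.
X_9 is neither a parent, child, nor co-parent of X_7, so it does not belong.

X_9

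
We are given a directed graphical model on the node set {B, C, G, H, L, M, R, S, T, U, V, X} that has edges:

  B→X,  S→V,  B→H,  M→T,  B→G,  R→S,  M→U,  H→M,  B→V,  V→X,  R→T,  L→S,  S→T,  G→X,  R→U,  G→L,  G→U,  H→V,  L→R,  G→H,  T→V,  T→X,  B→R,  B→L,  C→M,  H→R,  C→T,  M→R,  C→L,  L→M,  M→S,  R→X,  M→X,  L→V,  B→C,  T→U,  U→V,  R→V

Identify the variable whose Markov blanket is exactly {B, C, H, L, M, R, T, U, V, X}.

The target node must have every member of {B, C, H, L, M, R, T, U, V, X} as a parent, child, or co-parent, and no others.
Parents of G: B; children: H, L, U, X; co-parents: B, C, M, R, T, V.
These exactly cover the given set, so the node is G.

G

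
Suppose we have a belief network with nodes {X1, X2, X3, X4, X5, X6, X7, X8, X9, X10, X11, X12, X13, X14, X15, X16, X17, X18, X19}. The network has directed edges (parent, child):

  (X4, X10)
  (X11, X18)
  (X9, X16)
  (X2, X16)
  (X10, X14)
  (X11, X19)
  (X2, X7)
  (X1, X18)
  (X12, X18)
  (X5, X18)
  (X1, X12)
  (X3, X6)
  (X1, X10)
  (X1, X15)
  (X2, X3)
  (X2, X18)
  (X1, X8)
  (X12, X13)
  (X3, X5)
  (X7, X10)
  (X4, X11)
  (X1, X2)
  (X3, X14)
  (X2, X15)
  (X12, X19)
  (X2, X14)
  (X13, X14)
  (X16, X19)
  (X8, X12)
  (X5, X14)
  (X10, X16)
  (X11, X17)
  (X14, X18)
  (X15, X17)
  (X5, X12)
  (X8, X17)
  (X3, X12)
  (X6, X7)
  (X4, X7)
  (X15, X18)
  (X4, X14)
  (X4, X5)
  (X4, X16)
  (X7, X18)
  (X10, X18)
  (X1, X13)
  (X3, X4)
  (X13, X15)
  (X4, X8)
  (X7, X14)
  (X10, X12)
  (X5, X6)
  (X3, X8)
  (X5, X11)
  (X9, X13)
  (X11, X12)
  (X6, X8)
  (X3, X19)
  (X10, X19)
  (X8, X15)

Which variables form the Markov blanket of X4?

A node's Markov blanket = Pa ∪ Ch ∪ (parents of Ch other than the node itself).
X4's parents: X3.
X4 has children X5, X7, X8, X10, X11, X14, X16.
Other parents of X4's children:
  X5's other parent is X3.
  X7 also has parents X2, X6.
  X8 also has parents X1, X3, X6.
  parents(X10) \ {X4} = {X1, X7}.
  X11 also has parent X5.
  X14's other parents are X2, X3, X5, X7, X10, X13.
  X16 also has parents X2, X9, X10.
Taking the union gives {X1, X2, X3, X5, X6, X7, X8, X9, X10, X11, X13, X14, X16}.

{X1, X2, X3, X5, X6, X7, X8, X9, X10, X11, X13, X14, X16}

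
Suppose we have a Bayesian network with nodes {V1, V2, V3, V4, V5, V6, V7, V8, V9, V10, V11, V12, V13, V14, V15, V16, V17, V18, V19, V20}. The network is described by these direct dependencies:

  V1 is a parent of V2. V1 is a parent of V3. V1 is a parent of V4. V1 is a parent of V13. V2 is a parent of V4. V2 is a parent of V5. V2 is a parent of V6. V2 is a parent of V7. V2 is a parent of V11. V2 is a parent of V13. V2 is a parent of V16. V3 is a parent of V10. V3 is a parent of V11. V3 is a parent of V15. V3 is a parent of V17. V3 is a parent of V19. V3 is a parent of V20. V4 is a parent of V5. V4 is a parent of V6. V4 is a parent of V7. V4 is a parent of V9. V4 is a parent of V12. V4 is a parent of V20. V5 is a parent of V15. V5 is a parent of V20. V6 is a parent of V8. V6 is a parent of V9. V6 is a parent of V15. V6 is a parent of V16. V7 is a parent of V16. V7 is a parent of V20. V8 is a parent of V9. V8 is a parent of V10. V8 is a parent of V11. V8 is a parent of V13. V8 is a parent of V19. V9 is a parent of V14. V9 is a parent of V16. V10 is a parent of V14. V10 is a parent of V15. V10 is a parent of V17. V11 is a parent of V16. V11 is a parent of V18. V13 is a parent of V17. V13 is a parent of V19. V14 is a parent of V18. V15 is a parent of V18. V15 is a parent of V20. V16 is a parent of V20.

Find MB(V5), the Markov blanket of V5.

{V2, V3, V4, V6, V7, V10, V15, V16, V20}

By definition, MB(V5) is built from V5's parents, V5's children, and the co-parents of V5.
V5 has parents V2, V4.
Children of V5: V15, V20.
Co-parents of V5 (other parents of its children):
  V15: V3, V6, V10
  V20: V3, V4, V7, V15, V16
Taking the union gives {V2, V3, V4, V6, V7, V10, V15, V16, V20}.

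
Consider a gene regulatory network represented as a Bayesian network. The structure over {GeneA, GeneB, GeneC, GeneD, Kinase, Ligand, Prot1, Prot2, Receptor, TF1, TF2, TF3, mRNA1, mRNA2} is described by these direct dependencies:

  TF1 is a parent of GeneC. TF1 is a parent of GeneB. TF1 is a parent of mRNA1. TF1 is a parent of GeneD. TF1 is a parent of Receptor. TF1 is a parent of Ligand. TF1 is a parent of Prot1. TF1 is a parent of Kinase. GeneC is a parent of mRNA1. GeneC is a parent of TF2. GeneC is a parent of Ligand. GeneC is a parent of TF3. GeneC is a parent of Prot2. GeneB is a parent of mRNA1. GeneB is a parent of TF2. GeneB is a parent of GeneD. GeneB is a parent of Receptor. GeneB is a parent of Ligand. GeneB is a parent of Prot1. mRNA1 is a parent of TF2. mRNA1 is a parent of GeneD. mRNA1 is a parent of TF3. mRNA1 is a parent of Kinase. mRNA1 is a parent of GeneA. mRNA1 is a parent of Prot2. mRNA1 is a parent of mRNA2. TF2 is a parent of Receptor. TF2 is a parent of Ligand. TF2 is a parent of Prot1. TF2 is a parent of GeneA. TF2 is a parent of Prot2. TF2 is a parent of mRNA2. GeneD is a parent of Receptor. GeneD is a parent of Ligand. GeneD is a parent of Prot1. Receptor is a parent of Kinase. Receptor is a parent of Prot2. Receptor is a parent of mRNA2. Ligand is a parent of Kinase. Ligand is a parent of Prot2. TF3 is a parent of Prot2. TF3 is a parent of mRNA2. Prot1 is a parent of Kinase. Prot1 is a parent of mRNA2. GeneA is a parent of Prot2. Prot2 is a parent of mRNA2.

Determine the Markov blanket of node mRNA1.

{GeneA, GeneB, GeneC, GeneD, Kinase, Ligand, Prot1, Prot2, Receptor, TF1, TF2, TF3, mRNA2}

Ch(mRNA1) = {GeneA, GeneD, Kinase, Prot2, TF2, TF3, mRNA2}.
Parents of mRNA1: GeneB, GeneC, TF1.
Other parents of mRNA1's children:
  parents(TF2) \ {mRNA1} = {GeneB, GeneC}.
  GeneD's other parents are GeneB, TF1.
  TF3's other parent is GeneC.
  Kinase's other parents are Ligand, Prot1, Receptor, TF1.
  GeneA's other parent is TF2.
  Prot2 also has parents GeneA, GeneC, Ligand, Receptor, TF2, TF3.
  parents(mRNA2) \ {mRNA1} = {Prot1, Prot2, Receptor, TF2, TF3}.
Taking the union gives {GeneA, GeneB, GeneC, GeneD, Kinase, Ligand, Prot1, Prot2, Receptor, TF1, TF2, TF3, mRNA2}.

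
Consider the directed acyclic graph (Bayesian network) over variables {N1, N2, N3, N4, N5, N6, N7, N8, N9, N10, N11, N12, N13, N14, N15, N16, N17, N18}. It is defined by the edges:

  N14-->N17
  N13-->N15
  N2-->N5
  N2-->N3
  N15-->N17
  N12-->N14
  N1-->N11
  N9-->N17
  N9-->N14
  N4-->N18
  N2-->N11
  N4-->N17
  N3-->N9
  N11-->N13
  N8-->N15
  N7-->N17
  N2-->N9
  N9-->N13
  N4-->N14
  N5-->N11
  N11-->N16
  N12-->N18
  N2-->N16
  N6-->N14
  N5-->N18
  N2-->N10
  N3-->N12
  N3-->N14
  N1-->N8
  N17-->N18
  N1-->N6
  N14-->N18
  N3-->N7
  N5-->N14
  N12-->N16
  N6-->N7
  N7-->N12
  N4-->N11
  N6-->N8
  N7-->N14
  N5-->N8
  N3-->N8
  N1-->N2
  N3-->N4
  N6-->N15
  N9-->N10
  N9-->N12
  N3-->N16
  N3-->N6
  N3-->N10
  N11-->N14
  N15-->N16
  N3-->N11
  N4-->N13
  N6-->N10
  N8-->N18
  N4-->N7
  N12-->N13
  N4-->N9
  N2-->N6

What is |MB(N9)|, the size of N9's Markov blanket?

13

A node's Markov blanket = Pa ∪ Ch ∪ (parents of Ch other than the node itself).
N9's children: N10, N12, N13, N14, N17.
Pa(N9) = {N2, N3, N4}.
Other parents of N9's children:
  parents(N10) \ {N9} = {N2, N3, N6}.
  N12 also has parents N3, N7.
  parents(N13) \ {N9} = {N4, N11, N12}.
  N14's other parents are N3, N4, N5, N6, N7, N11, N12.
  N17 also has parents N4, N7, N14, N15.
MB(N9) = {N2, N3, N4, N5, N6, N7, N10, N11, N12, N13, N14, N15, N17}, which has 13 nodes.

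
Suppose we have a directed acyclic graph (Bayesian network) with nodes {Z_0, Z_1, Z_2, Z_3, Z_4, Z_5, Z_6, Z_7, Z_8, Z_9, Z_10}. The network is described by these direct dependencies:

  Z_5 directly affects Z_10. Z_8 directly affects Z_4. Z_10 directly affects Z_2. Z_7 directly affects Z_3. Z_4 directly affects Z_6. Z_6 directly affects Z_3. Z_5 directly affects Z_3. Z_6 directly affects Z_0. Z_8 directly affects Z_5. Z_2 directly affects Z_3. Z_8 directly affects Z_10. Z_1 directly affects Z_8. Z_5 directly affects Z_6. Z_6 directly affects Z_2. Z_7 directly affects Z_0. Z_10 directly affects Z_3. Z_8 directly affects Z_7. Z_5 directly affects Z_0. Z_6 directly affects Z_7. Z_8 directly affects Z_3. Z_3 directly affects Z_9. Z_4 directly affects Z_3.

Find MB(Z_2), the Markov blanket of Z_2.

{Z_3, Z_4, Z_5, Z_6, Z_7, Z_8, Z_10}

A node's Markov blanket = Pa ∪ Ch ∪ (parents of Ch other than the node itself).
Z_2's children: Z_3.
Parents of Z_2: Z_6, Z_10.
Parents of each child, excluding Z_2:
  Z_3: Z_4, Z_5, Z_6, Z_7, Z_8, Z_10
Taking the union gives {Z_3, Z_4, Z_5, Z_6, Z_7, Z_8, Z_10}.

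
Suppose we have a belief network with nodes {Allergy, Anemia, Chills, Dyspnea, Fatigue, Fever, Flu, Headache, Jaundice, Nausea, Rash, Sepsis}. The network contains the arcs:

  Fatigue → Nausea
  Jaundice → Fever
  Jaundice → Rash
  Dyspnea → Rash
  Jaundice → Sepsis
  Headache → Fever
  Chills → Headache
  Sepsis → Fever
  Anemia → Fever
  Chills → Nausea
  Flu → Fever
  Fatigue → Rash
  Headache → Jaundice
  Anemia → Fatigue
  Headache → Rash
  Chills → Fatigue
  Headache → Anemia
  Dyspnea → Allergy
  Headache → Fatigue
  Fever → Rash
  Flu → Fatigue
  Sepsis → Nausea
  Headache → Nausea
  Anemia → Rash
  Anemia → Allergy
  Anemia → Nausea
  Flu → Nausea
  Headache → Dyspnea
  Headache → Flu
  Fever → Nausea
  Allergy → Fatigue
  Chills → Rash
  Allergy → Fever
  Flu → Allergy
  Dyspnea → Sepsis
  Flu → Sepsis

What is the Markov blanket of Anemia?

Children of Anemia: Allergy, Fatigue, Fever, Nausea, Rash.
Pa(Anemia) = {Headache}.
For each child, the remaining parents (spouses of Anemia):
  parents(Allergy) \ {Anemia} = {Dyspnea, Flu}.
  parents(Fever) \ {Anemia} = {Allergy, Flu, Headache, Jaundice, Sepsis}.
  Fatigue's other parents are Allergy, Chills, Flu, Headache.
  Rash also has parents Chills, Dyspnea, Fatigue, Fever, Headache, Jaundice.
  parents(Nausea) \ {Anemia} = {Chills, Fatigue, Fever, Flu, Headache, Sepsis}.
Taking the union gives {Allergy, Chills, Dyspnea, Fatigue, Fever, Flu, Headache, Jaundice, Nausea, Rash, Sepsis}.

{Allergy, Chills, Dyspnea, Fatigue, Fever, Flu, Headache, Jaundice, Nausea, Rash, Sepsis}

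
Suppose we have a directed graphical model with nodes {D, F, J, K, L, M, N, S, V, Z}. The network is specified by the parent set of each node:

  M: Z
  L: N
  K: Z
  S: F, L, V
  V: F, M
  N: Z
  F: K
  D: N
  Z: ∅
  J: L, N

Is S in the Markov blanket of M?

No

Children of M: V.
M's parents: Z.
For each child, the remaining parents (spouses of M):
  V also has parent F.
MB(M) = {F, V, Z}; S is not in this set.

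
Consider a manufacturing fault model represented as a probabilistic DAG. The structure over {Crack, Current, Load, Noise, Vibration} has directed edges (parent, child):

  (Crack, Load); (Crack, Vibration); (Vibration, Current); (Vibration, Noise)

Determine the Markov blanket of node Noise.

{Vibration}

The Markov blanket of a node is its parents, its children, and the other parents of its children.
Noise's parents: Vibration.
Ch(Noise) = {}.
Noise has no children, so there are no co-parents.
Union: {Vibration} ∪ {} ∪ {} = {Vibration}.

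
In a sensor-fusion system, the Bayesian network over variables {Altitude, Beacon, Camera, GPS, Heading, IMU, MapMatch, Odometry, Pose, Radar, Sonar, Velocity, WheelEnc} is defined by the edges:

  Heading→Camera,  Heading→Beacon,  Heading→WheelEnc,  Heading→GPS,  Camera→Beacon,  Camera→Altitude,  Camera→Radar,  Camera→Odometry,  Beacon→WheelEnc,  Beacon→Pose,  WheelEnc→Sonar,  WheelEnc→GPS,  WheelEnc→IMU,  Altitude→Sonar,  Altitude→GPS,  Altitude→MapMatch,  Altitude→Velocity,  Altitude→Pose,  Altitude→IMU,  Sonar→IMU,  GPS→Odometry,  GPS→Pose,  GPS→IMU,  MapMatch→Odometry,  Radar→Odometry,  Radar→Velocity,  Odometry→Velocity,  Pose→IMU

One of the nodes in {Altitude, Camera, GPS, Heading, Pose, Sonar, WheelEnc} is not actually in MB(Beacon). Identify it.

Sonar

Pa(Beacon) = {Camera, Heading}.
Beacon's children: Pose, WheelEnc.
Parents of each child, excluding Beacon:
  WheelEnc: Heading
  Pose: Altitude, GPS
MB(Beacon) = {Altitude, Camera, GPS, Heading, Pose, WheelEnc}.
Sonar is neither a parent, child, nor co-parent of Beacon, so it does not belong.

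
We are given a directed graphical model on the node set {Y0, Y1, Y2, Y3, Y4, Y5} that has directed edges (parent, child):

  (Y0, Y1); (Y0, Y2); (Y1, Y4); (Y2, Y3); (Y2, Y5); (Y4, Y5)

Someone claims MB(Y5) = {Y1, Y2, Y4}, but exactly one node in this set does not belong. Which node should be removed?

Y1

Y5's parents: Y2, Y4.
Children of Y5: none.
Y5 has no children, so there are no co-parents.
MB(Y5) = {Y2, Y4}.
Y1 is neither a parent, child, nor co-parent of Y5, so it does not belong.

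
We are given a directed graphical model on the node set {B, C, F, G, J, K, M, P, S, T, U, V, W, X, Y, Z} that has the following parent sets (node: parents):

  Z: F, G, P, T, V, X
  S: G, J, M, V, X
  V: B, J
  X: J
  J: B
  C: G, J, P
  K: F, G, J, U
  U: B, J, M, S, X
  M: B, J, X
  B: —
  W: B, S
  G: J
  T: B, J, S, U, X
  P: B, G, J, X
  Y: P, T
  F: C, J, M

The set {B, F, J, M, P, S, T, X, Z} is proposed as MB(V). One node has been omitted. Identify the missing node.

G

V's parents: B, J.
Ch(V) = {S, Z}.
Other parents of V's children:
  S: G, J, M, X
  Z: F, G, P, T, X
MB(V) = {B, F, G, J, M, P, S, T, X, Z}.
Comparing with the claimed set, G is missing.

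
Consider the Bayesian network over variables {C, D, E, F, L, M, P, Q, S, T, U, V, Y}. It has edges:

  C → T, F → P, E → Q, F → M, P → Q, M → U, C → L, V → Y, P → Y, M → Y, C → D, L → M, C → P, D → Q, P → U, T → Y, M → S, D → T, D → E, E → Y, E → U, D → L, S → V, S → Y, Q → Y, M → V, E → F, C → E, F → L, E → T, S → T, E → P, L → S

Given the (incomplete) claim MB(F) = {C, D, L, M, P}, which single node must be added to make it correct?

Parents of F: E.
F's children: L, M, P.
Co-parents of F (other parents of its children):
  L: C, D
  M: L
  P: C, E
MB(F) = {C, D, E, L, M, P}.
Comparing with the claimed set, E is missing.

E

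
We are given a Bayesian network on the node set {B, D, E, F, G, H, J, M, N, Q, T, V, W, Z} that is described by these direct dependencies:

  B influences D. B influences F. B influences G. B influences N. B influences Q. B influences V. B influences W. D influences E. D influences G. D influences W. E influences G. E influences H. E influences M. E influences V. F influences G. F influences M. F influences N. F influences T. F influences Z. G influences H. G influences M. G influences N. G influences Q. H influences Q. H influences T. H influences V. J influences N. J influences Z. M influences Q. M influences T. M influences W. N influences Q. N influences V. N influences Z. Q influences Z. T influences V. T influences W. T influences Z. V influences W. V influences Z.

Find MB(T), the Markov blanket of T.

{B, D, E, F, H, J, M, N, Q, V, W, Z}

Pa(T) = {F, H, M}.
T has children V, W, Z.
Other parents of T's children:
  V: B, E, H, N
  W: B, D, M, V
  Z: F, J, N, Q, V
So the Markov blanket of T is {B, D, E, F, H, J, M, N, Q, V, W, Z}.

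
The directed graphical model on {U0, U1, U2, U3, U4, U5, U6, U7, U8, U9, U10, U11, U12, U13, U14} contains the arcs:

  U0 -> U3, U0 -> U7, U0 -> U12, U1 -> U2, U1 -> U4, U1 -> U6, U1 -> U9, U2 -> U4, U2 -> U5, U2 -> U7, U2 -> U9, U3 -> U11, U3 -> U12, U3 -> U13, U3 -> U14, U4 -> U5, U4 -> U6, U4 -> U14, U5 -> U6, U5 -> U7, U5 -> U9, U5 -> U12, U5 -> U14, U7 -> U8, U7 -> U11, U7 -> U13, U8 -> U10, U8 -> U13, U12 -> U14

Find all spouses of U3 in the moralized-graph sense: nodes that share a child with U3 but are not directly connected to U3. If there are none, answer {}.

{U4, U5, U7, U8}

Children of U3: U11, U12, U13, U14.
  U11's other parent is U7.
  parents(U12) \ {U3} = {U0, U5}.
  U13's other parents are U7, U8.
  parents(U14) \ {U3} = {U4, U5, U12}.
Excluding nodes already adjacent to U3 (U0, U11, U12, U13, U14), the co-parent-only contribution is {U4, U5, U7, U8}.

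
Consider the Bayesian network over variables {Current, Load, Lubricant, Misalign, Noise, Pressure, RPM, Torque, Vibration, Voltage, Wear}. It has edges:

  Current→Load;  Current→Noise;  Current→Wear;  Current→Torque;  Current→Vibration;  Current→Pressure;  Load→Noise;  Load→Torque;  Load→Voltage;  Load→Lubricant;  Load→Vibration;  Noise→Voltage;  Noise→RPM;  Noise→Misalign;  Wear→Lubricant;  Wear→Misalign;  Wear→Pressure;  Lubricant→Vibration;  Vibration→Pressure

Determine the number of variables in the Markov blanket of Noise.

Recall MB(v) = parents ∪ children ∪ spouses, where spouses are the other parents of v's children.
Parents of Noise: Current, Load.
Children of Noise: Misalign, RPM, Voltage.
For each child, the remaining parents (spouses of Noise):
  parents(Voltage) \ {Noise} = {Load}.
  RPM has no other parent.
  parents(Misalign) \ {Noise} = {Wear}.
MB(Noise) = {Current, Load, Misalign, RPM, Voltage, Wear}, which has 6 nodes.

6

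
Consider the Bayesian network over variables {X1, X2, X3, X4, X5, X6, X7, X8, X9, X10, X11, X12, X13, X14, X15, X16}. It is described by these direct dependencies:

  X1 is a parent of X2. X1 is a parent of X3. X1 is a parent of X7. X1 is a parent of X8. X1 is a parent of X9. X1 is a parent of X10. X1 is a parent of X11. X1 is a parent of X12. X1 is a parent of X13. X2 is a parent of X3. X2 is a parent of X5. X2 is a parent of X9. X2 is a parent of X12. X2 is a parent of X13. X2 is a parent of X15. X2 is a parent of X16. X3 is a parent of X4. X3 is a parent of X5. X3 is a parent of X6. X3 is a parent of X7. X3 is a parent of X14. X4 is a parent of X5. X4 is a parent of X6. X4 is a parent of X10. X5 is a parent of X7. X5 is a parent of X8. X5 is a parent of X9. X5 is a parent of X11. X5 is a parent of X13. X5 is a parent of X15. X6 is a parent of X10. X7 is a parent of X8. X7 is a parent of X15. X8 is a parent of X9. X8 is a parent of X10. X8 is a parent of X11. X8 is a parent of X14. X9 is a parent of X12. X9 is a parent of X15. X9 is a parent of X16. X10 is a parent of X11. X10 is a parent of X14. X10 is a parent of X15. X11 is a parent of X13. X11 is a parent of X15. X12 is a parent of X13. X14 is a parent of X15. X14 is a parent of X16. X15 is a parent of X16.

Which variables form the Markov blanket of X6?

{X1, X3, X4, X8, X10}

A node's Markov blanket = Pa ∪ Ch ∪ (parents of Ch other than the node itself).
Pa(X6) = {X3, X4}.
X6 has child X10.
Parents of each child, excluding X6:
  X10's other parents are X1, X4, X8.
MB(X6) = {X1, X3, X4, X8, X10}.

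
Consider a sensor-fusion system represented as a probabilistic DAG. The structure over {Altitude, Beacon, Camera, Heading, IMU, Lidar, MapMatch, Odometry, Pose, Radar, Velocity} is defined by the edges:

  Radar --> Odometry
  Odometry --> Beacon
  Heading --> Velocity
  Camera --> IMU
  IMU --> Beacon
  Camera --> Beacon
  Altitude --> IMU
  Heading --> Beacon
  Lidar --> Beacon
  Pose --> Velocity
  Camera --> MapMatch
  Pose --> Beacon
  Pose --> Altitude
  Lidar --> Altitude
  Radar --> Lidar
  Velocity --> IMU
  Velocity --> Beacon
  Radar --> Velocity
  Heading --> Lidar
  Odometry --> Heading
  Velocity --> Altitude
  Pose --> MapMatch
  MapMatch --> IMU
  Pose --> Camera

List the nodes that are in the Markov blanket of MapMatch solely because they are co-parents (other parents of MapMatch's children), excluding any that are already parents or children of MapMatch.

Children of MapMatch: IMU.
  IMU also has parents Altitude, Camera, Velocity.
Excluding nodes already adjacent to MapMatch (Camera, IMU, Pose), the co-parent-only contribution is {Altitude, Velocity}.

{Altitude, Velocity}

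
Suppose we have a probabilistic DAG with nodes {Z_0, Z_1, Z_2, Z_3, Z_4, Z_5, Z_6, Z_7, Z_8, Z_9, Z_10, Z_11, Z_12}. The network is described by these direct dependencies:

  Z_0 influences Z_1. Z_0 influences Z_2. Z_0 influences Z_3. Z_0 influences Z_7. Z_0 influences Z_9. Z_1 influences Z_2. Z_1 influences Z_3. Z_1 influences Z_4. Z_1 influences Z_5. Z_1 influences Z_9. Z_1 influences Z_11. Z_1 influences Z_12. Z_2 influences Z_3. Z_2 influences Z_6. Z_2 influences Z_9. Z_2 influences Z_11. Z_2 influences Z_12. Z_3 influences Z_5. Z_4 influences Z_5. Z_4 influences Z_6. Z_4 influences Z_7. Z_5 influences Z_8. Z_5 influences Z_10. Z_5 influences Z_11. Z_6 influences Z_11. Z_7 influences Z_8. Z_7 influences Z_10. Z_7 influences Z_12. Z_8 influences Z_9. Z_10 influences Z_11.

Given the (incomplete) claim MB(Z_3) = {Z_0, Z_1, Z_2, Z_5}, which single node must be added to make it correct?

Z_4

By definition, MB(Z_3) is built from Z_3's parents, Z_3's children, and the co-parents of Z_3.
Ch(Z_3) = {Z_5}.
Z_3 has parents Z_0, Z_1, Z_2.
Co-parents of Z_3 (other parents of its children):
  Z_5: Z_1, Z_4
MB(Z_3) = {Z_0, Z_1, Z_2, Z_4, Z_5}.
Comparing with the claimed set, Z_4 is missing.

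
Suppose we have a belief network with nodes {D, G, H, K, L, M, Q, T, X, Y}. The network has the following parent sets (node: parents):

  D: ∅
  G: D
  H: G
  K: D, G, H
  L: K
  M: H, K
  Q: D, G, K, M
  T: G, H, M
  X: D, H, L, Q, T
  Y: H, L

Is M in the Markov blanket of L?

No

Parents of L: K.
Ch(L) = {X, Y}.
For each child, the remaining parents (spouses of L):
  parents(X) \ {L} = {D, H, Q, T}.
  Y also has parent H.
MB(L) = {D, H, K, Q, T, X, Y}; M is not in this set.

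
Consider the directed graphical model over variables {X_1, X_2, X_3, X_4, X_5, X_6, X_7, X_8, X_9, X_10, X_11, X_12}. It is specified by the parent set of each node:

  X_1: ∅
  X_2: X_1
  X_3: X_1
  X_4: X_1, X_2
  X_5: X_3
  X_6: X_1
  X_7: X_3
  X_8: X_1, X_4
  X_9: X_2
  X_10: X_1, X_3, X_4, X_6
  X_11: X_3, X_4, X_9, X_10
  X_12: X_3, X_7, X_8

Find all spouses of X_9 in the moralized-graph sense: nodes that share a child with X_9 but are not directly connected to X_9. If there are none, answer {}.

Children of X_9: X_11.
  X_11's other parents are X_3, X_4, X_10.
Excluding nodes already adjacent to X_9 (X_2, X_11), the co-parent-only contribution is {X_3, X_4, X_10}.

{X_3, X_4, X_10}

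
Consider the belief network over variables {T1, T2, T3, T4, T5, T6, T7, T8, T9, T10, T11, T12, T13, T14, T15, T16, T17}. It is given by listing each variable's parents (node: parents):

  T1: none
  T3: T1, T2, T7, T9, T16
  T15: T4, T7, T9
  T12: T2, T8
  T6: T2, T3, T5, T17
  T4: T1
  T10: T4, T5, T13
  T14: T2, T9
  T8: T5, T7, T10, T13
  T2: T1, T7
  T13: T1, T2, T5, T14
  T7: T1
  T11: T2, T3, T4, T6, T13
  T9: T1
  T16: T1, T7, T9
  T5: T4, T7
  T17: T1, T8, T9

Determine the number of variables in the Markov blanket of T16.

5

Children of T16: T3.
T16 has parents T1, T7, T9.
Parents of each child, excluding T16:
  parents(T3) \ {T16} = {T1, T2, T7, T9}.
MB(T16) = {T1, T2, T3, T7, T9}, which has 5 nodes.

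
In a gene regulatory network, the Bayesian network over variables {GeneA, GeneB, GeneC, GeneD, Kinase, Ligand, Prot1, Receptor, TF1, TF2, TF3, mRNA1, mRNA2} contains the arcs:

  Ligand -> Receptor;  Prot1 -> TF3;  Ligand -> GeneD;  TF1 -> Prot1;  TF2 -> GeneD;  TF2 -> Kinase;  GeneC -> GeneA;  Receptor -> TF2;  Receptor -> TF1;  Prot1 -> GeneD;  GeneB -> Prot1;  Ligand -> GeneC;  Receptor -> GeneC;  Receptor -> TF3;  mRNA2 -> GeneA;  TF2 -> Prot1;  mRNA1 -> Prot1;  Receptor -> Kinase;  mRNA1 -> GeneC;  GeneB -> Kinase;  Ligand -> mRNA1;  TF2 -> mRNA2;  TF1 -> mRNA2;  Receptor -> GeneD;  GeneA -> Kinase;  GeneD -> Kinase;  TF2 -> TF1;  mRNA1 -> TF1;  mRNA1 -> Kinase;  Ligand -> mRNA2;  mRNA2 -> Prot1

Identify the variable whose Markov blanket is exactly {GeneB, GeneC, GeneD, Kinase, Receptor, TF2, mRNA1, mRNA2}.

The target node must have every member of {GeneB, GeneC, GeneD, Kinase, Receptor, TF2, mRNA1, mRNA2} as a parent, child, or co-parent, and no others.
Parents of GeneA: GeneC, mRNA2; children: Kinase; co-parents: GeneB, GeneD, Receptor, TF2, mRNA1.
These exactly cover the given set, so the node is GeneA.

GeneA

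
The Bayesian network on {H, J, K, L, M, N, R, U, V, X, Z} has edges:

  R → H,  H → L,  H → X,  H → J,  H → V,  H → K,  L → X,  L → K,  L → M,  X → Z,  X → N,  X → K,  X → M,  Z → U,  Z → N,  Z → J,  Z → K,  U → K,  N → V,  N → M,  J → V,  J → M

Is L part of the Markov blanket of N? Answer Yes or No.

L is a co-parent of N: both are parents of M.
So L ∈ MB(N).

Yes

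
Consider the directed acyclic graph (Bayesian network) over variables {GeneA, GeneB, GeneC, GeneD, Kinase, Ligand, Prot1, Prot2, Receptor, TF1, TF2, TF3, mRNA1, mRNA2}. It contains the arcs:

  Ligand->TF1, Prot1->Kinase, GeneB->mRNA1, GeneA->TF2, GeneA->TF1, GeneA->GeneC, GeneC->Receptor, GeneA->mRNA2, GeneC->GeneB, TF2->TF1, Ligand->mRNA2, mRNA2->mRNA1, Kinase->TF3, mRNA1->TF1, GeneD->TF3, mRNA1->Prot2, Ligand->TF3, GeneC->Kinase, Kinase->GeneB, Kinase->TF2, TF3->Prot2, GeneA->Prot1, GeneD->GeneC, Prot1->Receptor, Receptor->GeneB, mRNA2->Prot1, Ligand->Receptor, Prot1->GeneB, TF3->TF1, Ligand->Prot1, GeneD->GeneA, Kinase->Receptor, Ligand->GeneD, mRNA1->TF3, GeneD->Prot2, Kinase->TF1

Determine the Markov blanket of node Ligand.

{GeneA, GeneC, GeneD, Kinase, Prot1, Receptor, TF1, TF2, TF3, mRNA1, mRNA2}

Recall MB(v) = parents ∪ children ∪ spouses, where spouses are the other parents of v's children.
Ch(Ligand) = {GeneD, Prot1, Receptor, TF1, TF3, mRNA2}.
Parents of Ligand: none.
For each child, the remaining parents (spouses of Ligand):
  GeneD: no additional parents.
  mRNA2's other parent is GeneA.
  parents(Prot1) \ {Ligand} = {GeneA, mRNA2}.
  Receptor's other parents are GeneC, Kinase, Prot1.
  parents(TF3) \ {Ligand} = {GeneD, Kinase, mRNA1}.
  TF1's other parents are GeneA, Kinase, TF2, TF3, mRNA1.
MB(Ligand) = {GeneA, GeneC, GeneD, Kinase, Prot1, Receptor, TF1, TF2, TF3, mRNA1, mRNA2}.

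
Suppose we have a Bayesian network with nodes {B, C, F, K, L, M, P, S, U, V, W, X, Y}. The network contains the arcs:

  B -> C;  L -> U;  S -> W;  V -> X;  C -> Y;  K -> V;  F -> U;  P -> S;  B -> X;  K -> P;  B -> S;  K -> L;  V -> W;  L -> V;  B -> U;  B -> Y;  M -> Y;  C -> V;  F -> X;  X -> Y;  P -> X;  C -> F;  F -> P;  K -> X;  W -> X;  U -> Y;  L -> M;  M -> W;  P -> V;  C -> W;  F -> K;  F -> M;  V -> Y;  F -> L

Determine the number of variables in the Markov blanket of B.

A node's Markov blanket = Pa ∪ Ch ∪ (parents of Ch other than the node itself).
Pa(B) = {}.
Children of B: C, S, U, X, Y.
Other parents of B's children:
  C: no additional parents.
  S's other parent is P.
  U also has parents F, L.
  X also has parents F, K, P, V, W.
  Y also has parents C, M, U, V, X.
MB(B) = {C, F, K, L, M, P, S, U, V, W, X, Y}, which has 12 nodes.

12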